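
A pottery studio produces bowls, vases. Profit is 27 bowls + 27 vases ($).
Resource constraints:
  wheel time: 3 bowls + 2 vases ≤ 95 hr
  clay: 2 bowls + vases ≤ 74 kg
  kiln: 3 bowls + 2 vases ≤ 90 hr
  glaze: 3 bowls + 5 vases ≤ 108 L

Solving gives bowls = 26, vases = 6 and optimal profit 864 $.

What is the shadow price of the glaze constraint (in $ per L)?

3

Binding: kiln and glaze. Non-binding: wheel time (5 unused), clay (16 unused).
Slack constraints have shadow price 0 (complementary slackness).
From A_Bᵀ y = c: 3·y_kiln + 3·y_glaze = 27; 2·y_kiln + 5·y_glaze = 27.
→ y_kiln = 6 and y_glaze = 3.
Shadow price of glaze = 3.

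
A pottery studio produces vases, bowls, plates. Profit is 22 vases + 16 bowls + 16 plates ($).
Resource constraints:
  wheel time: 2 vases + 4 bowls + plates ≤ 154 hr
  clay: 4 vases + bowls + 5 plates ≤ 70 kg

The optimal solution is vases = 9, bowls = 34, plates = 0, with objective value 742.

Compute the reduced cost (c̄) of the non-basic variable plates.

-7

Both wheel time and clay are binding at x*.
From A_Bᵀ y = c: 2·y_wheel time + 4·y_clay = 22; 4·y_wheel time + 1·y_clay = 16.
Solving: y_wheel time = 3, y_clay = 4.
Reduced cost of plates: c₃ − yᵀa₃ = 16 − (3·1 + 4·5) = 16 − 23 = -7.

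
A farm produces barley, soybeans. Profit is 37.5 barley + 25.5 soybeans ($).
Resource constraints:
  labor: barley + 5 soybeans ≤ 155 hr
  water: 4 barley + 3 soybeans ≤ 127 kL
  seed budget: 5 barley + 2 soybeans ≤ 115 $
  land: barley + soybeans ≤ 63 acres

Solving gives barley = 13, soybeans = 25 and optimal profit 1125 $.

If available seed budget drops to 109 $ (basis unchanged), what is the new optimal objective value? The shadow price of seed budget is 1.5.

1116

Δb = -6, so new z* = 1125 + (1.5)·(-6) = 1125 − 9 = 1116.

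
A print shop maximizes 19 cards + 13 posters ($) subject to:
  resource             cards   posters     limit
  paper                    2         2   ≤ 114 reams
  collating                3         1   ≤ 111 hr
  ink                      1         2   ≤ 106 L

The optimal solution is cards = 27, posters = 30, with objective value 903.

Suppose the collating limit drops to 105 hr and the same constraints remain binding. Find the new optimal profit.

885

Binding: paper and collating. Non-binding: ink (19 unused).
Since ink is not tight, its dual is 0.
The binding rows give the dual system: 2·y_paper + 3·y_collating = 19 and 2·y_paper + 1·y_collating = 13.
Solving: y_paper = 5, y_collating = 3.
Δz = y_collating·Δb = 3 × (-6) = -18, so new z* = 903 − 18 = 885.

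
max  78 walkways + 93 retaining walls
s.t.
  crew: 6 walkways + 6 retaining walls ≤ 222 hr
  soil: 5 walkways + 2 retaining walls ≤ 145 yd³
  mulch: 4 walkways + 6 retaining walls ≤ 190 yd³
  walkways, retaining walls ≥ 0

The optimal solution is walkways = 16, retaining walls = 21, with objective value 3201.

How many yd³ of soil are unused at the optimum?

23

soil used = 5·16 + 2·21 = 122; slack = 145 − 122 = 23.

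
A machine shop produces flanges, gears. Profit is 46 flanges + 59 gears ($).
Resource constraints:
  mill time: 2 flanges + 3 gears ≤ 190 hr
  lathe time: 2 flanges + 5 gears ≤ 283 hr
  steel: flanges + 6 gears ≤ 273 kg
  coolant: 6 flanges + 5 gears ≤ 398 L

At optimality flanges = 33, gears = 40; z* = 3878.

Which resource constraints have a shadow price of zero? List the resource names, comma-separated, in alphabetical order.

mill time: 186/190 (slack 4)
lathe time: 266/283 (slack 17)
steel: 273/273 (binding)
coolant: 398/398 (binding)
By complementary slackness, a constraint with positive slack has shadow price 0 → lathe time, mill time.

lathe time, mill time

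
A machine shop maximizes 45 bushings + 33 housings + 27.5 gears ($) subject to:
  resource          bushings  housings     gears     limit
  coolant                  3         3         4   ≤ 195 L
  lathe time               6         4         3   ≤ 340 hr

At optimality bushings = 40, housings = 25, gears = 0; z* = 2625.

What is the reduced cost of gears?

-2.5

Check each constraint at x*: coolant 195/195 (tight); lathe time 340/340 (tight).
From A_Bᵀ y = c: 3·y_coolant + 6·y_lathe time = 45; 3·y_coolant + 4·y_lathe time = 33.
This yields shadow prices y_coolant = 3, y_lathe time = 6.
Reduced cost of gears: c₃ − yᵀa₃ = 27.5 − (3·4 + 6·3) = 27.5 − 30 = -2.5.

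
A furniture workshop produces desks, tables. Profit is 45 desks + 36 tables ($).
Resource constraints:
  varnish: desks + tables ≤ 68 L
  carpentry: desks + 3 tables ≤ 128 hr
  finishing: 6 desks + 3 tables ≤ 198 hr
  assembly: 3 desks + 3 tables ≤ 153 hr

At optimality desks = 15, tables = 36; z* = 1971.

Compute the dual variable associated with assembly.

9

Check each constraint at x*: varnish 51/68 (slack 17); carpentry 123/128 (slack 5); finishing 198/198 (tight); assembly 153/153 (tight).
By complementary slackness, y = 0 for the non-binding constraints.
From A_Bᵀ y = c: 6·y_finishing + 3·y_assembly = 45; 3·y_finishing + 3·y_assembly = 36.
→ y_finishing = 3 and y_assembly = 9.
Shadow price of assembly = 9.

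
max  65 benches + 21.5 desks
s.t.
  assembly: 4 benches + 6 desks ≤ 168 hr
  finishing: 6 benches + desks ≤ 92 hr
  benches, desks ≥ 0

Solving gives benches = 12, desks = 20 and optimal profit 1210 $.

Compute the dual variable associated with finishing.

Check each constraint at x*: assembly 168/168 (tight); finishing 92/92 (tight).
From A_Bᵀ y = c: 4·y_assembly + 6·y_finishing = 65; 6·y_assembly + 1·y_finishing = 21.5.
→ y_assembly = 2 and y_finishing = 9.5.
Shadow price of finishing = 9.5.

9.5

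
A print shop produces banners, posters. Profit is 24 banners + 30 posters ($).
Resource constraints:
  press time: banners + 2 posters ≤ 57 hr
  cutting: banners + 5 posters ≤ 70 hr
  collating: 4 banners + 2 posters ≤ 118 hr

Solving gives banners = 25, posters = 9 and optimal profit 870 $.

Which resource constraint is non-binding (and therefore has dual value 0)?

press time: 43/57 (slack 14)
cutting: 70/70 (binding)
collating: 118/118 (binding)
By complementary slackness, a constraint with positive slack has shadow price 0 → press time.

press time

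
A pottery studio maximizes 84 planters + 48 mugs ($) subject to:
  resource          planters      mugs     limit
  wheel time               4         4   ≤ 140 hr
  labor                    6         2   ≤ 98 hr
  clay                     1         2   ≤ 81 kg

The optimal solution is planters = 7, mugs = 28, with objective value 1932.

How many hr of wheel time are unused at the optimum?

0

wheel time used = 4·7 + 4·28 = 140; slack = 140 − 140 = 0.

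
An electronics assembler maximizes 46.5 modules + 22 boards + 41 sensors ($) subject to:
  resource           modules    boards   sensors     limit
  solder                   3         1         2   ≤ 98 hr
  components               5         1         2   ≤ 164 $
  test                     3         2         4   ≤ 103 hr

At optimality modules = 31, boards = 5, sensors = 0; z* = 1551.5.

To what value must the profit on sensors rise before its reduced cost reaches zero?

At the optimum: solder uses 98 of 98 (binding); components uses 160 of 164 (slack = 4); test uses 103 of 103 (binding).
Slack constraints have shadow price 0 (complementary slackness).
The binding rows give the dual system: 3·y_solder + 3·y_test = 46.5 and 1·y_solder + 2·y_test = 22.
Solving: y_solder = 9, y_test = 6.5.
sensors enters the basis when its profit ≥ yᵀa₃ = 9·2 + 6.5·4 = 44.

44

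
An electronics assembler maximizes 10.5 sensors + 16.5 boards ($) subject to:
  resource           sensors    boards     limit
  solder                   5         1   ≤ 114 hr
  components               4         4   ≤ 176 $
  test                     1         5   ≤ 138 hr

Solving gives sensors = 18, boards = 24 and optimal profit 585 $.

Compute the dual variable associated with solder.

At the optimum: solder uses 114 of 114 (binding); components uses 168 of 176 (slack = 8); test uses 138 of 138 (binding).
Since components is not tight, its dual is 0.
The binding rows give the dual system: 5·y_solder + 1·y_test = 10.5 and 1·y_solder + 5·y_test = 16.5.
This yields shadow prices y_solder = 1.5, y_test = 3.
Shadow price of solder = 1.5.

1.5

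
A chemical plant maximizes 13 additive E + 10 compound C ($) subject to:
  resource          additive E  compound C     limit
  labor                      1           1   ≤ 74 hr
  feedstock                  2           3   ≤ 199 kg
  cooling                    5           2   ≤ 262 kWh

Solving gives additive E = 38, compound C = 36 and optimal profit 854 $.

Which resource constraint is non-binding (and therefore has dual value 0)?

feedstock

labor: 74/74 (binding)
feedstock: 184/199 (slack 15)
cooling: 262/262 (binding)
By complementary slackness, a constraint with positive slack has shadow price 0 → feedstock.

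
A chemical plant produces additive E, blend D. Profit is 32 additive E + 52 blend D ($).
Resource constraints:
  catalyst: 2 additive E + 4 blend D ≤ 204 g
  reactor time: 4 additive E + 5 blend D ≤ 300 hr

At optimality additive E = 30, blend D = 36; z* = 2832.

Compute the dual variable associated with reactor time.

At the optimum: catalyst uses 204 of 204 (binding); reactor time uses 300 of 300 (binding).
The binding rows give the dual system: 2·y_catalyst + 4·y_reactor time = 32 and 4·y_catalyst + 5·y_reactor time = 52.
→ y_catalyst = 8 and y_reactor time = 4.
Shadow price of reactor time = 4.

4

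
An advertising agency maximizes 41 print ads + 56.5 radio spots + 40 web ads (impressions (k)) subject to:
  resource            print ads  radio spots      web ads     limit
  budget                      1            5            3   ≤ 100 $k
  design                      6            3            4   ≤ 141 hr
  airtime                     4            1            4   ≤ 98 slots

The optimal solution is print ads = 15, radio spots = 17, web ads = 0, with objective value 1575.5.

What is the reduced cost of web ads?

Binding: budget and design. Non-binding: airtime (21 unused).
Slack constraints have shadow price 0 (complementary slackness).
Dual feasibility on the basic columns requires 1·y_budget + 6·y_design = 41, 5·y_budget + 3·y_design = 56.5.
→ y_budget = 8 and y_design = 5.5.
Reduced cost of web ads: c₃ − yᵀa₃ = 40 − (8·3 + 5.5·4) = 40 − 46 = -6.

-6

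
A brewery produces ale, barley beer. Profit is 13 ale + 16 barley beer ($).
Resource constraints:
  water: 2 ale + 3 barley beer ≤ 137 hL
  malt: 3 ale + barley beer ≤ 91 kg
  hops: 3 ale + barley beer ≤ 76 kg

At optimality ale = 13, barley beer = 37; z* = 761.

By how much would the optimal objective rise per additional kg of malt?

Binding: water and hops. Non-binding: malt (15 unused).
By complementary slackness, y = 0 for the non-binding constraint.
From A_Bᵀ y = c: 2·y_water + 3·y_hops = 13; 3·y_water + 1·y_hops = 16.
Solving: y_water = 5, y_hops = 1.
Shadow price of malt = 0.

0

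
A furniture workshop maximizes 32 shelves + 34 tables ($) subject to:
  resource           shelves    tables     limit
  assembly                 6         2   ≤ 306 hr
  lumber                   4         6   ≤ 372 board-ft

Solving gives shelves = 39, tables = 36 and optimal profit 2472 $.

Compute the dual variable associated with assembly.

2

At the optimum: assembly uses 306 of 306 (binding); lumber uses 372 of 372 (binding).
The binding rows give the dual system: 6·y_assembly + 4·y_lumber = 32 and 2·y_assembly + 6·y_lumber = 34.
Solving: y_assembly = 2, y_lumber = 5.
Shadow price of assembly = 2.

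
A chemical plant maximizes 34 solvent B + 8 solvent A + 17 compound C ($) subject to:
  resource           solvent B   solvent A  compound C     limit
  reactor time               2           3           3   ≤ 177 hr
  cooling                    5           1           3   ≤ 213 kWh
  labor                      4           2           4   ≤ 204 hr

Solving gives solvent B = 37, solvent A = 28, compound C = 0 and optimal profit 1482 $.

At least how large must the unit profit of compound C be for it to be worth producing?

22

Check each constraint at x*: reactor time 158/177 (slack 19); cooling 213/213 (tight); labor 204/204 (tight).
Slack constraints have shadow price 0 (complementary slackness).
The binding rows give the dual system: 5·y_cooling + 4·y_labor = 34 and 1·y_cooling + 2·y_labor = 8.
Solving: y_cooling = 6, y_labor = 1.
compound C enters the basis when its profit ≥ yᵀa₃ = 6·3 + 1·4 = 22.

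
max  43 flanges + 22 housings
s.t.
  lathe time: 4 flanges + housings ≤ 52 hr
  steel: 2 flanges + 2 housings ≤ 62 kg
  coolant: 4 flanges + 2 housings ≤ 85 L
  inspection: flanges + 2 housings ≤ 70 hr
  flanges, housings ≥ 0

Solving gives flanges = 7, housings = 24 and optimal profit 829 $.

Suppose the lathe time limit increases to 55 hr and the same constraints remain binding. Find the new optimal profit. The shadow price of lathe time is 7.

Δb = 3, so new z* = 829 + (7)·(3) = 829 + 21 = 850.

850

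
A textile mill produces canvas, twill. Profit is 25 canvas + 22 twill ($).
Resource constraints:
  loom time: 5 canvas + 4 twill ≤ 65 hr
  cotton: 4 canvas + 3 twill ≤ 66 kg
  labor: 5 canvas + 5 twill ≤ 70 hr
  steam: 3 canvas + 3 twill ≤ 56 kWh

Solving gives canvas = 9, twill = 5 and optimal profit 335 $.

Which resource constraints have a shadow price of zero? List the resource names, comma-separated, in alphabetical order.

cotton, steam

loom time: 65/65 (binding)
cotton: 51/66 (slack 15)
labor: 70/70 (binding)
steam: 42/56 (slack 14)
By complementary slackness, a constraint with positive slack has shadow price 0 → cotton, steam.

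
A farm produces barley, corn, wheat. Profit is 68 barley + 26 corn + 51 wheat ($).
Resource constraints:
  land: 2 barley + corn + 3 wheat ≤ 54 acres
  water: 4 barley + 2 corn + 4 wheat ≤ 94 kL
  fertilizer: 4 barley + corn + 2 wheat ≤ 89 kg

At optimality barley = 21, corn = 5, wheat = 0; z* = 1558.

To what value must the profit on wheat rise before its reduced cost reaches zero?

Check each constraint at x*: land 47/54 (slack 7); water 94/94 (tight); fertilizer 89/89 (tight).
Since land is not tight, its dual is 0.
The binding rows give the dual system: 4·y_water + 4·y_fertilizer = 68 and 2·y_water + 1·y_fertilizer = 26.
→ y_water = 9 and y_fertilizer = 8.
wheat enters the basis when its profit ≥ yᵀa₃ = 9·4 + 8·2 = 52.

52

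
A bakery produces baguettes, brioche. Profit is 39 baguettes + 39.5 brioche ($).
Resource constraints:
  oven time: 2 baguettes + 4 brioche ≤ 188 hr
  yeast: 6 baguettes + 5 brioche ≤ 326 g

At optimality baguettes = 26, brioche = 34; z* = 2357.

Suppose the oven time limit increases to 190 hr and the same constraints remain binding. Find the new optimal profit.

2363

At the optimum: oven time uses 188 of 188 (binding); yeast uses 326 of 326 (binding).
The binding rows give the dual system: 2·y_oven time + 6·y_yeast = 39 and 4·y_oven time + 5·y_yeast = 39.5.
This yields shadow prices y_oven time = 3, y_yeast = 5.5.
Δz = y_oven time·Δb = 3 × (2) = 6, so new z* = 2357 + 6 = 2363.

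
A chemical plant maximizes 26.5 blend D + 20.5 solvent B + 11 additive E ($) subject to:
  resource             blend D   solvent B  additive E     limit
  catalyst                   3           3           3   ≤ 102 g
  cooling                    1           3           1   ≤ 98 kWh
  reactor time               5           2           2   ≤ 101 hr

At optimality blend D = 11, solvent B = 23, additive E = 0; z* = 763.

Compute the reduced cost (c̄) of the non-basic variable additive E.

Binding: catalyst and reactor time. Non-binding: cooling (18 unused).
Since cooling is not tight, its dual is 0.
From A_Bᵀ y = c: 3·y_catalyst + 5·y_reactor time = 26.5; 3·y_catalyst + 2·y_reactor time = 20.5.
→ y_catalyst = 5.5 and y_reactor time = 2.
Reduced cost of additive E: c₃ − yᵀa₃ = 11 − (5.5·3 + 2·2) = 11 − 20.5 = -9.5.

-9.5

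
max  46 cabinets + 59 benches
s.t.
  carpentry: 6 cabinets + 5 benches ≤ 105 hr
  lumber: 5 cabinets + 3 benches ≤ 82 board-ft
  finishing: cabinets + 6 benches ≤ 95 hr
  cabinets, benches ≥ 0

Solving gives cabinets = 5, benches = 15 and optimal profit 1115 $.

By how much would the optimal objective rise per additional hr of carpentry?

At the optimum: carpentry uses 105 of 105 (binding); lumber uses 70 of 82 (slack = 12); finishing uses 95 of 95 (binding).
By complementary slackness, y = 0 for the non-binding constraint.
The binding rows give the dual system: 6·y_carpentry + 1·y_finishing = 46 and 5·y_carpentry + 6·y_finishing = 59.
Solving: y_carpentry = 7, y_finishing = 4.
Shadow price of carpentry = 7.

7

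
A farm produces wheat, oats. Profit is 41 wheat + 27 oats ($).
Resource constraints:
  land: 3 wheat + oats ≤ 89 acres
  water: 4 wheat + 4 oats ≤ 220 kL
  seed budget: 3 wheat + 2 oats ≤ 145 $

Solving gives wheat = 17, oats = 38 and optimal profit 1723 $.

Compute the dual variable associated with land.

At the optimum: land uses 89 of 89 (binding); water uses 220 of 220 (binding); seed budget uses 127 of 145 (slack = 18).
Since seed budget is not tight, its dual is 0.
The binding rows give the dual system: 3·y_land + 4·y_water = 41 and 1·y_land + 4·y_water = 27.
This yields shadow prices y_land = 7, y_water = 5.
Shadow price of land = 7.

7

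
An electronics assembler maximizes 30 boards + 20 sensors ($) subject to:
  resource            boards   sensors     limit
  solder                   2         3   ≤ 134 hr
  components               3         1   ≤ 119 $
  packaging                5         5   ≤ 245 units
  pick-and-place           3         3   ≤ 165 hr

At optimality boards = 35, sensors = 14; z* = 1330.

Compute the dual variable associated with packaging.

Check each constraint at x*: solder 112/134 (slack 22); components 119/119 (tight); packaging 245/245 (tight); pick-and-place 147/165 (slack 18).
Slack constraints have shadow price 0 (complementary slackness).
The binding rows give the dual system: 3·y_components + 5·y_packaging = 30 and 1·y_components + 5·y_packaging = 20.
This yields shadow prices y_components = 5, y_packaging = 3.
Shadow price of packaging = 3.

3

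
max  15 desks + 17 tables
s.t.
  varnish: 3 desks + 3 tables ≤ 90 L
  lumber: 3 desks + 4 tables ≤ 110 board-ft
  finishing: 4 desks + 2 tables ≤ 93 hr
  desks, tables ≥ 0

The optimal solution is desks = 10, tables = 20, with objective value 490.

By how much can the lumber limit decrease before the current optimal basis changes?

6.5

Binding constraints: varnish, lumber. The basis is B = [[3,3],[3,4]] with det 3.
Per unit decrease in lumber, x* moves by d = (1, -1).
The basis stays optimal until finishing becomes binding; allowable decrease = 6.5 board-ft.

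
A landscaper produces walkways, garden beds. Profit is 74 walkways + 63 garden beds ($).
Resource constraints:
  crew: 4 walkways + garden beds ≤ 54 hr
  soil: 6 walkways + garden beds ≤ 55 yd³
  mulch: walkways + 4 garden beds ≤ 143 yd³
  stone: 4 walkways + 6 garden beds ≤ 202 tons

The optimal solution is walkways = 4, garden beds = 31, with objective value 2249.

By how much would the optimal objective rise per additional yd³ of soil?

At the optimum: crew uses 47 of 54 (slack = 7); soil uses 55 of 55 (binding); mulch uses 128 of 143 (slack = 15); stone uses 202 of 202 (binding).
Since crew, mulch are not tight, their duals are 0.
The binding rows give the dual system: 6·y_soil + 4·y_stone = 74 and 1·y_soil + 6·y_stone = 63.
This yields shadow prices y_soil = 6, y_stone = 9.5.
Shadow price of soil = 6.

6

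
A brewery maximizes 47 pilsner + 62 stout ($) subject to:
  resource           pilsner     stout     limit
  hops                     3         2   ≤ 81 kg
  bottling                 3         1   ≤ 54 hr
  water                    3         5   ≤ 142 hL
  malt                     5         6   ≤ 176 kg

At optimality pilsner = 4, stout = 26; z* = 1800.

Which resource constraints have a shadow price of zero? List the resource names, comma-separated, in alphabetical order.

bottling, hops

hops: 64/81 (slack 17)
bottling: 38/54 (slack 16)
water: 142/142 (binding)
malt: 176/176 (binding)
By complementary slackness, a constraint with positive slack has shadow price 0 → bottling, hops.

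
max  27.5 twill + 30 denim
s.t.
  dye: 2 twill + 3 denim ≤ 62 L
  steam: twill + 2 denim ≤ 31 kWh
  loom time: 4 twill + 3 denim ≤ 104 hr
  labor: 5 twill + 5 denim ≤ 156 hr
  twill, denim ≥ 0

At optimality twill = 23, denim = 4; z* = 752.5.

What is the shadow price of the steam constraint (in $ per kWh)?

Check each constraint at x*: dye 58/62 (slack 4); steam 31/31 (tight); loom time 104/104 (tight); labor 135/156 (slack 21).
Slack constraints have shadow price 0 (complementary slackness).
Dual feasibility on the basic columns requires 1·y_steam + 4·y_loom time = 27.5, 2·y_steam + 3·y_loom time = 30.
This yields shadow prices y_steam = 7.5, y_loom time = 5.
Shadow price of steam = 7.5.

7.5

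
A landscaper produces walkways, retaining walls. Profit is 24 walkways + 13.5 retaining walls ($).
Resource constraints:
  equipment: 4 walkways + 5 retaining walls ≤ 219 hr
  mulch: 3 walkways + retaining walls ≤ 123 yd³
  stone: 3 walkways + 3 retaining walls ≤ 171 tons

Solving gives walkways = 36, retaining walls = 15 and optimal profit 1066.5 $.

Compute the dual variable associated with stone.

0

At the optimum: equipment uses 219 of 219 (binding); mulch uses 123 of 123 (binding); stone uses 153 of 171 (slack = 18).
Since stone is not tight, its dual is 0.
From A_Bᵀ y = c: 4·y_equipment + 3·y_mulch = 24; 5·y_equipment + 1·y_mulch = 13.5.
This yields shadow prices y_equipment = 1.5, y_mulch = 6.
Shadow price of stone = 0.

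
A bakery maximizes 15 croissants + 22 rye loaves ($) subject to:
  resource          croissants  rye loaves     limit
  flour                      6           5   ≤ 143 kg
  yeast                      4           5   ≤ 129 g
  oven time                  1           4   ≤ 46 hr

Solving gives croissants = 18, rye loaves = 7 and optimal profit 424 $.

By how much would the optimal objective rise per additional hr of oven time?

3

Binding: flour and oven time. Non-binding: yeast (22 unused).
By complementary slackness, y = 0 for the non-binding constraint.
Dual feasibility on the basic columns requires 6·y_flour + 1·y_oven time = 15, 5·y_flour + 4·y_oven time = 22.
Solving: y_flour = 2, y_oven time = 3.
Shadow price of oven time = 3.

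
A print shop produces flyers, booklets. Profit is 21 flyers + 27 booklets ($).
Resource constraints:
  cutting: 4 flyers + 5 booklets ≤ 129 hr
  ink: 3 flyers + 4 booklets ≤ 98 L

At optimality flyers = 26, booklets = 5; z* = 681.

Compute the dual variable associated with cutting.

3

Both cutting and ink are binding at x*.
Dual feasibility on the basic columns requires 4·y_cutting + 3·y_ink = 21, 5·y_cutting + 4·y_ink = 27.
This yields shadow prices y_cutting = 3, y_ink = 3.
Shadow price of cutting = 3.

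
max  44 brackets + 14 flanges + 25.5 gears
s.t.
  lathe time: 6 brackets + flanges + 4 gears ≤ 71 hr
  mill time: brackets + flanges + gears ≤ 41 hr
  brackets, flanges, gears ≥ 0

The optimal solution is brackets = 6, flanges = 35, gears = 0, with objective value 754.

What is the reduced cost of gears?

-6.5

Check each constraint at x*: lathe time 71/71 (tight); mill time 41/41 (tight).
Dual feasibility on the basic columns requires 6·y_lathe time + 1·y_mill time = 44, 1·y_lathe time + 1·y_mill time = 14.
→ y_lathe time = 6 and y_mill time = 8.
Reduced cost of gears: c₃ − yᵀa₃ = 25.5 − (6·4 + 8·1) = 25.5 − 32 = -6.5.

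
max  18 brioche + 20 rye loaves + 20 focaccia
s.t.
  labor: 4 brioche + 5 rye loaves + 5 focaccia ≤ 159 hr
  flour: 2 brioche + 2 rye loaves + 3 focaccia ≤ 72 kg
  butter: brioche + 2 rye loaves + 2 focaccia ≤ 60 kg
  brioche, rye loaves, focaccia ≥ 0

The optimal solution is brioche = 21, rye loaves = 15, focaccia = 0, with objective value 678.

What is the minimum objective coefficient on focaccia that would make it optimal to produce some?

Check each constraint at x*: labor 159/159 (tight); flour 72/72 (tight); butter 51/60 (slack 9).
Slack constraints have shadow price 0 (complementary slackness).
From A_Bᵀ y = c: 4·y_labor + 2·y_flour = 18; 5·y_labor + 2·y_flour = 20.
Solving: y_labor = 2, y_flour = 5.
focaccia enters the basis when its profit ≥ yᵀa₃ = 2·5 + 5·3 = 25.

25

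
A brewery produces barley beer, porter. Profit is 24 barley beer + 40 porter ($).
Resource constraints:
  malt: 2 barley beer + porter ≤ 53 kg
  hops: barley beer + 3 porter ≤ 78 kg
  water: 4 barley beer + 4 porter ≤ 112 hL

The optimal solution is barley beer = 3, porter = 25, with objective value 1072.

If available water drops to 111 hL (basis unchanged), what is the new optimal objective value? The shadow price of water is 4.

1068

Δb = -1, so new z* = 1072 + (4)·(-1) = 1072 − 4 = 1068.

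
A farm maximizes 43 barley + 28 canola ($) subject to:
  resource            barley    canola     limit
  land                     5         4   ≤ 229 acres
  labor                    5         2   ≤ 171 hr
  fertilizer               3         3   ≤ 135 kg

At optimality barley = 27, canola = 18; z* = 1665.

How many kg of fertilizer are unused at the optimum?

fertilizer used = 3·27 + 3·18 = 135; slack = 135 − 135 = 0.

0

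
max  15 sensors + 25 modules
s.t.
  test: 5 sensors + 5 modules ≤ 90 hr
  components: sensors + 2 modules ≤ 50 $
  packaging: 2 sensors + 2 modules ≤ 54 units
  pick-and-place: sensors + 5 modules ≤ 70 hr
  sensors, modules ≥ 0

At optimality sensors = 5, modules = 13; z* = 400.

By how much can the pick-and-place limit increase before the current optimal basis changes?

20

Binding constraints: test, pick-and-place. The basis is B = [[5,5],[1,5]] with det 20.
Per unit increase in pick-and-place, x* moves by d = (-0.25, 0.25).
The basis stays optimal until sensors reaches 0; allowable increase = 20 hr.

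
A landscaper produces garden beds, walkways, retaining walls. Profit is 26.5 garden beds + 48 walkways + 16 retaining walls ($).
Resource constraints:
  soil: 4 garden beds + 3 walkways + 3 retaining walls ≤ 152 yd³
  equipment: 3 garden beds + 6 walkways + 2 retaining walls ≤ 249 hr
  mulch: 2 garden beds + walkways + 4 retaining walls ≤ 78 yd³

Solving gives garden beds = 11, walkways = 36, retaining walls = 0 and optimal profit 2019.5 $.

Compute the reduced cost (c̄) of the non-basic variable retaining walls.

Binding: soil and equipment. Non-binding: mulch (20 unused).
By complementary slackness, y = 0 for the non-binding constraint.
The binding rows give the dual system: 4·y_soil + 3·y_equipment = 26.5 and 3·y_soil + 6·y_equipment = 48.
Solving: y_soil = 1, y_equipment = 7.5.
Reduced cost of retaining walls: c₃ − yᵀa₃ = 16 − (1·3 + 7.5·2) = 16 − 18 = -2.

-2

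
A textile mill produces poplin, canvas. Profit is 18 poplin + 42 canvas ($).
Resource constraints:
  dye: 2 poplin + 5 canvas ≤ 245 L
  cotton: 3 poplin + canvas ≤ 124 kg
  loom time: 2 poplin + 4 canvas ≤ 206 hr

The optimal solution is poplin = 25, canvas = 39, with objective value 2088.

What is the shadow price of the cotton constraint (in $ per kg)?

0

Check each constraint at x*: dye 245/245 (tight); cotton 114/124 (slack 10); loom time 206/206 (tight).
By complementary slackness, y = 0 for the non-binding constraint.
The binding rows give the dual system: 2·y_dye + 2·y_loom time = 18 and 5·y_dye + 4·y_loom time = 42.
Solving: y_dye = 6, y_loom time = 3.
Shadow price of cotton = 0.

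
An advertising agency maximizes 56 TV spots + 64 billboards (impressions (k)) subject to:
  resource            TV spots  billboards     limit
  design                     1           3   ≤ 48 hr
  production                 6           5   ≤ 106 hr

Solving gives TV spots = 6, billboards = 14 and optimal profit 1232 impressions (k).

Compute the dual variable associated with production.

8

Both design and production are binding at x*.
Dual feasibility on the basic columns requires 1·y_design + 6·y_production = 56, 3·y_design + 5·y_production = 64.
→ y_design = 8 and y_production = 8.
Shadow price of production = 8.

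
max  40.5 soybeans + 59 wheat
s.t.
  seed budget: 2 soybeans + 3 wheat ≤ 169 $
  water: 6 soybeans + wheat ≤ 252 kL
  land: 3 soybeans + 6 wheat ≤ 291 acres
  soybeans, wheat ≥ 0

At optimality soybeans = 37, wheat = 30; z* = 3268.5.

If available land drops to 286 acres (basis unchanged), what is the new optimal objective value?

Check each constraint at x*: seed budget 164/169 (slack 5); water 252/252 (tight); land 291/291 (tight).
Since seed budget is not tight, its dual is 0.
Dual feasibility on the basic columns requires 6·y_water + 3·y_land = 40.5, 1·y_water + 6·y_land = 59.
→ y_water = 2 and y_land = 9.5.
Δz = y_land·Δb = 9.5 × (-5) = -47.5, so new z* = 3268.5 − 47.5 = 3221.

3221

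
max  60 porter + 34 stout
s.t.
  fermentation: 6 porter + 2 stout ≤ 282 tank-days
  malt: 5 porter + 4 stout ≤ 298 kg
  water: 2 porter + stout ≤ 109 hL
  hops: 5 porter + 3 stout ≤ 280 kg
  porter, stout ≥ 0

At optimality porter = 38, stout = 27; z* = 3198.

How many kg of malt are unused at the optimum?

malt used = 5·38 + 4·27 = 298; slack = 298 − 298 = 0.

0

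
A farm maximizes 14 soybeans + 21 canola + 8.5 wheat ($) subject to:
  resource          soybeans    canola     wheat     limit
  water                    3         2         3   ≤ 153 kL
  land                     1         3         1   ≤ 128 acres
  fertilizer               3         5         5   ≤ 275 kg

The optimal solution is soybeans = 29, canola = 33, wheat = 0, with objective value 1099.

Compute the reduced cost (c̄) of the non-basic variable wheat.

Check each constraint at x*: water 153/153 (tight); land 128/128 (tight); fertilizer 252/275 (slack 23).
By complementary slackness, y = 0 for the non-binding constraint.
From A_Bᵀ y = c: 3·y_water + 1·y_land = 14; 2·y_water + 3·y_land = 21.
→ y_water = 3 and y_land = 5.
Reduced cost of wheat: c₃ − yᵀa₃ = 8.5 − (3·3 + 5·1) = 8.5 − 14 = -5.5.

-5.5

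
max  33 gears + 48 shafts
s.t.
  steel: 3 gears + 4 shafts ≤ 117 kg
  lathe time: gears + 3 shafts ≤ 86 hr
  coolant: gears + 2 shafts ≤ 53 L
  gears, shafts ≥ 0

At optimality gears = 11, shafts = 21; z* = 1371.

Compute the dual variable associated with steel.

Binding: steel and coolant. Non-binding: lathe time (12 unused).
By complementary slackness, y = 0 for the non-binding constraint.
From A_Bᵀ y = c: 3·y_steel + 1·y_coolant = 33; 4·y_steel + 2·y_coolant = 48.
→ y_steel = 9 and y_coolant = 6.
Shadow price of steel = 9.

9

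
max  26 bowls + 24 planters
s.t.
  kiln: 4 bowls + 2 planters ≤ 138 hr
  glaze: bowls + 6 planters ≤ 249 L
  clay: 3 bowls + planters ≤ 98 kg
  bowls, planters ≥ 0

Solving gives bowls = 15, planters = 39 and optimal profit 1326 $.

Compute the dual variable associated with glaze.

2

At the optimum: kiln uses 138 of 138 (binding); glaze uses 249 of 249 (binding); clay uses 84 of 98 (slack = 14).
Slack constraints have shadow price 0 (complementary slackness).
From A_Bᵀ y = c: 4·y_kiln + 1·y_glaze = 26; 2·y_kiln + 6·y_glaze = 24.
→ y_kiln = 6 and y_glaze = 2.
Shadow price of glaze = 2.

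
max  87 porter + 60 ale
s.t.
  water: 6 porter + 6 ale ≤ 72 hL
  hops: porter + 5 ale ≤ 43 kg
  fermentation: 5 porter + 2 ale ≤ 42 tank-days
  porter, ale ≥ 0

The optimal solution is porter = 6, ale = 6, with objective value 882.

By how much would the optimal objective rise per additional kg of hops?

Binding: water and fermentation. Non-binding: hops (7 unused).
Since hops is not tight, its dual is 0.
Dual feasibility on the basic columns requires 6·y_water + 5·y_fermentation = 87, 6·y_water + 2·y_fermentation = 60.
Solving: y_water = 7, y_fermentation = 9.
Shadow price of hops = 0.

0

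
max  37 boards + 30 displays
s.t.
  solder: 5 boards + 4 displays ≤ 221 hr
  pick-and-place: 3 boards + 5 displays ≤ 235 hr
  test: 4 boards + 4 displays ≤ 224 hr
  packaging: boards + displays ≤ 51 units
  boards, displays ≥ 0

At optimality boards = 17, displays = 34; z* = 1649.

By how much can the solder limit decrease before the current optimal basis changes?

7

Binding constraints: solder, packaging. The basis is B = [[5,4],[1,1]] with det 1.
Per unit decrease in solder, x* moves by d = (-1, 1).
The basis stays optimal until pick-and-place becomes binding; allowable decrease = 7 hr.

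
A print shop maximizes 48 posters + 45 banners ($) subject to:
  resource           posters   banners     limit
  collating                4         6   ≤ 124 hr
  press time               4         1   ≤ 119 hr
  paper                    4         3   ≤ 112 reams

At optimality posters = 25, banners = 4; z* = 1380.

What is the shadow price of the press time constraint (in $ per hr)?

0

Check each constraint at x*: collating 124/124 (tight); press time 104/119 (slack 15); paper 112/112 (tight).
Slack constraints have shadow price 0 (complementary slackness).
Dual feasibility on the basic columns requires 4·y_collating + 4·y_paper = 48, 6·y_collating + 3·y_paper = 45.
This yields shadow prices y_collating = 3, y_paper = 9.
Shadow price of press time = 0.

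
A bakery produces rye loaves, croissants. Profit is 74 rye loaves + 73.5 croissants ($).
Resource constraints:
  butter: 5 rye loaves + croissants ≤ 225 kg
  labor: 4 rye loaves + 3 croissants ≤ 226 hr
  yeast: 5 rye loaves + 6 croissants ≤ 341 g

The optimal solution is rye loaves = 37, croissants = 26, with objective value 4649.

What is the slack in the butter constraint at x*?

14

butter used = 5·37 + 1·26 = 211; slack = 225 − 211 = 14.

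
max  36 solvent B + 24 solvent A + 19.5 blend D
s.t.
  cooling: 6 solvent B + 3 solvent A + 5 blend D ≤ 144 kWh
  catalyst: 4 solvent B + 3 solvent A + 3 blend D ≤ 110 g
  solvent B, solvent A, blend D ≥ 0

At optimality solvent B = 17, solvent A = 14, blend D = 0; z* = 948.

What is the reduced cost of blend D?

-8.5

At the optimum: cooling uses 144 of 144 (binding); catalyst uses 110 of 110 (binding).
Dual feasibility on the basic columns requires 6·y_cooling + 4·y_catalyst = 36, 3·y_cooling + 3·y_catalyst = 24.
This yields shadow prices y_cooling = 2, y_catalyst = 6.
Reduced cost of blend D: c₃ − yᵀa₃ = 19.5 − (2·5 + 6·3) = 19.5 − 28 = -8.5.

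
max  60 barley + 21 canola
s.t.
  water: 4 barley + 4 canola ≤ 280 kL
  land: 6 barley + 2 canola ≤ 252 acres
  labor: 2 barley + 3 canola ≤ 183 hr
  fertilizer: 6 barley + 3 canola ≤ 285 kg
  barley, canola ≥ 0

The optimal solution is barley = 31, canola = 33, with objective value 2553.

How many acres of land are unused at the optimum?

land used = 6·31 + 2·33 = 252; slack = 252 − 252 = 0.

0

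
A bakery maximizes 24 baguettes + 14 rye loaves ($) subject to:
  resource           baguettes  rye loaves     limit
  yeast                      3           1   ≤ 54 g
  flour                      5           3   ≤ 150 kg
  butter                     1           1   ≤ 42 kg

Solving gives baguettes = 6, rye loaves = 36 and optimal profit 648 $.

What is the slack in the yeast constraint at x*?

0

yeast used = 3·6 + 1·36 = 54; slack = 54 − 54 = 0.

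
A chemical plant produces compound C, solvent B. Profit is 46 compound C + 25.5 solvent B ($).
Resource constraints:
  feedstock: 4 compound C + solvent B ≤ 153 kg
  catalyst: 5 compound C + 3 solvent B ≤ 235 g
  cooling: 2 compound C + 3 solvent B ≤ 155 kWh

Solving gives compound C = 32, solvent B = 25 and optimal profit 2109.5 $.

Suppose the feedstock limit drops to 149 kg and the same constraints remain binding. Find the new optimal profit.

Binding: feedstock and catalyst. Non-binding: cooling (16 unused).
Since cooling is not tight, its dual is 0.
Dual feasibility on the basic columns requires 4·y_feedstock + 5·y_catalyst = 46, 1·y_feedstock + 3·y_catalyst = 25.5.
Solving: y_feedstock = 1.5, y_catalyst = 8.
Δz = y_feedstock·Δb = 1.5 × (-4) = -6, so new z* = 2109.5 − 6 = 2103.5.

2103.5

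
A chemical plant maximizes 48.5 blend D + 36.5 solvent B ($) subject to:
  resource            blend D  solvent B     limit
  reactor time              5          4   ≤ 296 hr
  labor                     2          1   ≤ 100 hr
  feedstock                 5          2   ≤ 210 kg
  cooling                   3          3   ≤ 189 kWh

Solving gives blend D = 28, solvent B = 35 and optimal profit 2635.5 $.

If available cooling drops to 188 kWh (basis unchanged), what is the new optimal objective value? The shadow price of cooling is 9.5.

2626

Δb = -1, so new z* = 2635.5 + (9.5)·(-1) = 2635.5 − 9.5 = 2626.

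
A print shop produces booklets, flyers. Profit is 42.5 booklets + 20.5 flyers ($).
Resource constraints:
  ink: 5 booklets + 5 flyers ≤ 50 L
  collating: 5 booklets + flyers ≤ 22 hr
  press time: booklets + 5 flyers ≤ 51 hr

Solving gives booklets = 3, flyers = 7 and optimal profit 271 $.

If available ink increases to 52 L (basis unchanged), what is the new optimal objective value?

277

Binding: ink and collating. Non-binding: press time (13 unused).
Slack constraints have shadow price 0 (complementary slackness).
Dual feasibility on the basic columns requires 5·y_ink + 5·y_collating = 42.5, 5·y_ink + 1·y_collating = 20.5.
→ y_ink = 3 and y_collating = 5.5.
Δz = y_ink·Δb = 3 × (2) = 6, so new z* = 271 + 6 = 277.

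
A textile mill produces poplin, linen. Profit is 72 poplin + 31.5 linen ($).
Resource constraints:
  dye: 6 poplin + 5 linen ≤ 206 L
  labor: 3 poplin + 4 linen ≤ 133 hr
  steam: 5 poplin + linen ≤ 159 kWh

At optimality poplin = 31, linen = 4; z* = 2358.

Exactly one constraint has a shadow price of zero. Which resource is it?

labor

dye: 206/206 (binding)
labor: 109/133 (slack 24)
steam: 159/159 (binding)
By complementary slackness, a constraint with positive slack has shadow price 0 → labor.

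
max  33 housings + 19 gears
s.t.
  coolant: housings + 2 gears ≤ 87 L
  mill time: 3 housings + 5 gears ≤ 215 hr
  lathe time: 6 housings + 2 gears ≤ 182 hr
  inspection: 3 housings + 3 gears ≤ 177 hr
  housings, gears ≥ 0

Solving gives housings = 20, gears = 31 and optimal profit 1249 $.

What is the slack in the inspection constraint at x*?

24

inspection used = 3·20 + 3·31 = 153; slack = 177 − 153 = 24.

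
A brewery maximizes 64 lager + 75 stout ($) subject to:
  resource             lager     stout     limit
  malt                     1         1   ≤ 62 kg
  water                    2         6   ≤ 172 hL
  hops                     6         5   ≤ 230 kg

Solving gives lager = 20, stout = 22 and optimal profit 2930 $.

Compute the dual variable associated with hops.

9

Binding: water and hops. Non-binding: malt (20 unused).
By complementary slackness, y = 0 for the non-binding constraint.
The binding rows give the dual system: 2·y_water + 6·y_hops = 64 and 6·y_water + 5·y_hops = 75.
This yields shadow prices y_water = 5, y_hops = 9.
Shadow price of hops = 9.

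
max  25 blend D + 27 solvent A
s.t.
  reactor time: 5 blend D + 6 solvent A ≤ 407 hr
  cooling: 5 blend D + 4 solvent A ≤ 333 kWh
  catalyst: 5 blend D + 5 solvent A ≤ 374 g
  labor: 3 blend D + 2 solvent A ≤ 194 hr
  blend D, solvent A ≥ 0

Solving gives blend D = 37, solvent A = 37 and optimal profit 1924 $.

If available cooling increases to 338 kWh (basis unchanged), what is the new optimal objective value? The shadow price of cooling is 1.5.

1931.5

Δb = 5, so new z* = 1924 + (1.5)·(5) = 1924 + 7.5 = 1931.5.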